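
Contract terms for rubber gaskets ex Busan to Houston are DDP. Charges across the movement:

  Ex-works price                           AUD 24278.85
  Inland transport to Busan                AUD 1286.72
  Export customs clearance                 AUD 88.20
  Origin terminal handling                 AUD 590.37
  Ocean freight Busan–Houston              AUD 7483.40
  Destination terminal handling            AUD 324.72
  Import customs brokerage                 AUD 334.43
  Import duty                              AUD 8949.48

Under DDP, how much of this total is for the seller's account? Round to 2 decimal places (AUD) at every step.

DDP: the seller bears all costs including import duty.
Seller's account: goods 24278.85 + inland to port 1286.72 + export clearance 88.20 + origin terminal 590.37 + freight 7483.40 + destination terminal 324.72 + brokerage 334.43 + duty 8949.48 = 43336.17
Buyer's account: 0.00

Seller's account: AUD 43336.17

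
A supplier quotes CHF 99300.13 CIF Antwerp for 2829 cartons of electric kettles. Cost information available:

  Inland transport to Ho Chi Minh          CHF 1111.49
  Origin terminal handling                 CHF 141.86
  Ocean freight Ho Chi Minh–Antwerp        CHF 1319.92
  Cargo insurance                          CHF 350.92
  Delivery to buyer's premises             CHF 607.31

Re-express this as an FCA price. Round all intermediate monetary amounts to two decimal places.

FCA price: CHF 97487.43

Not relevant to the conversion: inland to port — on the seller under both CIF and FCA; already in the CIF price and stays in the FCA price. delivery — on the buyer under both terms; not part of either seller's price.
From CIF to FCA, the seller no longer bears: origin terminal, freight, insurance.
FCA price = 99300.13 − 141.86 − 1319.92 − 350.92 = 97487.43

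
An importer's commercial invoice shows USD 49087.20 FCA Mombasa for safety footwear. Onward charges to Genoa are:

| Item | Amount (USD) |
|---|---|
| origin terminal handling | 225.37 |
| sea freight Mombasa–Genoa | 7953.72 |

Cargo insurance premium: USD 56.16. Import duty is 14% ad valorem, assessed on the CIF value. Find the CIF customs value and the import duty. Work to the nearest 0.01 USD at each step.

CIF = FCA price + pre-shipment costs + freight + insurance
CIF = 49087.20 + 225.37 + 7953.72 + 56.16 = 57322.45
Import duty = 57322.45 × 14% = 8025.14

CIF value: USD 57322.45; import duty: USD 8025.14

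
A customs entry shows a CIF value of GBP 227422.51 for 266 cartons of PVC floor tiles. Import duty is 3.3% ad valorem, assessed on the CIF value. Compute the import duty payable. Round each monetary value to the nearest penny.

Import duty = 227422.51 × 3.3% = 7504.94

Import duty: GBP 7504.94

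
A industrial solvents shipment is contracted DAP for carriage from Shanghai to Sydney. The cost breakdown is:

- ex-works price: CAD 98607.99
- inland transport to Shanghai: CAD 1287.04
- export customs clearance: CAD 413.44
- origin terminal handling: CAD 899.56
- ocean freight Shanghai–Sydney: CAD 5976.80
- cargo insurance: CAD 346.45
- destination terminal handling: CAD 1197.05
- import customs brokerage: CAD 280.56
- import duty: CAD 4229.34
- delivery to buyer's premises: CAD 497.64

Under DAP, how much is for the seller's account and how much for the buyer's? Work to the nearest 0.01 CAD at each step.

DAP: the seller bears all costs to the named destination except import duty and clearance.
Seller's account: goods 98607.99 + inland to port 1287.04 + export clearance 413.44 + origin terminal 899.56 + freight 5976.80 + insurance 346.45 + destination terminal 1197.05 + delivery 497.64 = 109225.97
Buyer's account: brokerage 280.56 + duty 4229.34 = 4509.90

Seller: CAD 109225.97; buyer: CAD 4509.90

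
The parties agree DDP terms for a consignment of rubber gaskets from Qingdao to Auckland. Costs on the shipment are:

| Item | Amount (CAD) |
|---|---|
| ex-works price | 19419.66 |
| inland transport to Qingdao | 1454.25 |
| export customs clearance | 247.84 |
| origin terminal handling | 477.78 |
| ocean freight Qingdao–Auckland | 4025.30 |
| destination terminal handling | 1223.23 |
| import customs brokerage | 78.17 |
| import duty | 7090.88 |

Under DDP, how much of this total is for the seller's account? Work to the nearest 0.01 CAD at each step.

Seller's account: CAD 34017.11

DDP: the seller bears all costs including import duty.
Seller's account: goods 19419.66 + inland to port 1454.25 + export clearance 247.84 + origin terminal 477.78 + freight 4025.30 + destination terminal 1223.23 + brokerage 78.17 + duty 7090.88 = 34017.11
Buyer's account: 0.00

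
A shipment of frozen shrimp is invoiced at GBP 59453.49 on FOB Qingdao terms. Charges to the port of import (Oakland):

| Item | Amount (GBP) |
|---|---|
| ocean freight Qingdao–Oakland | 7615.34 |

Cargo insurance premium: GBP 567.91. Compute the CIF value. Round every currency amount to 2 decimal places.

CIF = FOB price + freight + insurance
CIF = 59453.49 + 7615.34 + 567.91 = 67636.74

CIF value: GBP 67636.74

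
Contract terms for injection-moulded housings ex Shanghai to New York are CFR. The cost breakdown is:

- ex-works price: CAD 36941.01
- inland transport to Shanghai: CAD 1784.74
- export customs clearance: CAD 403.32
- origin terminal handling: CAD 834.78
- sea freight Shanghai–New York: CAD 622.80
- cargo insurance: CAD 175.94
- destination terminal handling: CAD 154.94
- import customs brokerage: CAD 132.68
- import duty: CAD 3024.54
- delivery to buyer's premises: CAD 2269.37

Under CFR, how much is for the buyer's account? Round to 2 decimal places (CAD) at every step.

CFR: the seller pays costs through ocean freight to the destination port, but not insurance.
Seller's account: goods 36941.01 + inland to port 1784.74 + export clearance 403.32 + origin terminal 834.78 + freight 622.80 = 40586.65
Buyer's account: insurance 175.94 + destination terminal 154.94 + brokerage 132.68 + duty 3024.54 + delivery 2269.37 = 5757.47

Buyer's account: CAD 5757.47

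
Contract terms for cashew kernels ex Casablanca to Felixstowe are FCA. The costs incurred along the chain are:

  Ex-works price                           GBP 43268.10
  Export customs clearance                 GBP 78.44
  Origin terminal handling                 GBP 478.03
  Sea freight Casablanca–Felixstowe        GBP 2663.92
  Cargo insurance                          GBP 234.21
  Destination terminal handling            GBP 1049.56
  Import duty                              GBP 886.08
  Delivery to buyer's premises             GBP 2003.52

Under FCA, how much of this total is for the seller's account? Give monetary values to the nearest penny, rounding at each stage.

FCA: the seller delivers export-cleared goods to the carrier; the buyer bears costs from that point.
Seller's account: goods 43268.10 + export clearance 78.44 = 43346.54
Buyer's account: origin terminal 478.03 + freight 2663.92 + insurance 234.21 + destination terminal 1049.56 + duty 886.08 + delivery 2003.52 = 7315.32

Seller's account: GBP 43346.54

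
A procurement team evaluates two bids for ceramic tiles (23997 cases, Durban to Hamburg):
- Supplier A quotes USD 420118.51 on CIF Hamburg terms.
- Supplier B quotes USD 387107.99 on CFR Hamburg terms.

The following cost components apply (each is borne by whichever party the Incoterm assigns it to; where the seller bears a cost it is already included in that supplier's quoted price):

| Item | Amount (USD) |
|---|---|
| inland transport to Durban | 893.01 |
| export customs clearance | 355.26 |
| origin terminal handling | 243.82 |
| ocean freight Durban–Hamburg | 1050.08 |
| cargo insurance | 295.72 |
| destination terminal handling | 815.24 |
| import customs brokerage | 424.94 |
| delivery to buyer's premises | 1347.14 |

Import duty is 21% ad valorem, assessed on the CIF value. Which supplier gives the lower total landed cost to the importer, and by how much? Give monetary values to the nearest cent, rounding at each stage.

Supplier A (CIF):
The CIF price already equals the CIF value: 420118.51
Import duty = 420118.51 × 21% = 88224.89
Buyer bears (A): 815.24 + 424.94 + 1347.14 = 2587.32
Landed cost (A) = invoice 420118.51 + 2587.32 + duty 88224.89 = 510930.72
Supplier B (CFR):
CIF value = CFR price + insurance = 387107.99 + 295.72 = 387403.71
Import duty = 387403.71 × 21% = 81354.78
Buyer bears (B): 295.72 + 815.24 + 424.94 + 1347.14 = 2883.04
Landed cost (B) = invoice 387107.99 + 2883.04 + duty 81354.78 = 471345.81
Difference = |510930.72 − 471345.81| = 39584.91

Supplier B is cheaper by USD 39584.91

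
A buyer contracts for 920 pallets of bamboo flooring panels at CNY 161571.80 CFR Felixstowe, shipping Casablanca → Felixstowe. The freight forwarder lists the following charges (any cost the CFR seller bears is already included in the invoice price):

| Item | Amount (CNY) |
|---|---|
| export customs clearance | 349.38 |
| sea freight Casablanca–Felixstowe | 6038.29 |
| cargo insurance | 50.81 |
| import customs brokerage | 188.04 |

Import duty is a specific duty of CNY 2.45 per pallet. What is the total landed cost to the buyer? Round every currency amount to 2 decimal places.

CFR: the seller pays costs through ocean freight to the destination port, but not insurance.
Already in the invoice (seller's account under CFR): export clearance, freight — exclude.
CIF value = CFR price + insurance = 161571.80 + 50.81 = 161622.61
Import duty = 920 × 2.45 = 2254.00
Buyer bears: insurance 50.81 + brokerage 188.04 + duty 2254.00 = 2492.85
Landed cost = invoice 161571.80 + 2492.85 = 164064.65

Total landed cost: CNY 164064.65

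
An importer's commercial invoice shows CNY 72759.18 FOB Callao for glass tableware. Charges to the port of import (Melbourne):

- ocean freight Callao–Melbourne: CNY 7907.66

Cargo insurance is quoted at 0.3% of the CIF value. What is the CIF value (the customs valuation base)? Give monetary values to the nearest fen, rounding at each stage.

CIF value: CNY 80909.57

Let C be the CIF value. C = FOB price + freight + 0.3% × C
C − 0.3% × C = 72759.18 + 7907.66
0.997 × C = 80666.84
C = 80666.84 / 0.997 = 80909.57
Insurance premium = 0.3% × 80909.57 = 242.73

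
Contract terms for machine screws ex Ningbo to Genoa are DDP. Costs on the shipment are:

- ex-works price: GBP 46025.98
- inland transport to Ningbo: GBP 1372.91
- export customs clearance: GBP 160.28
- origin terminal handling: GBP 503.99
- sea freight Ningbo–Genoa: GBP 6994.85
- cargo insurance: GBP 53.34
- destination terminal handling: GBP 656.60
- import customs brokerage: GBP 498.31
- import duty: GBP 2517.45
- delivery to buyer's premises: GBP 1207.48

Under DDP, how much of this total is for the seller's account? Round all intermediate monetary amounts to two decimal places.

DDP: the seller bears all costs including import duty.
Seller's account: goods 46025.98 + inland to port 1372.91 + export clearance 160.28 + origin terminal 503.99 + freight 6994.85 + insurance 53.34 + destination terminal 656.60 + brokerage 498.31 + duty 2517.45 + delivery 1207.48 = 59991.19
Buyer's account: 0.00

Seller's account: GBP 59991.19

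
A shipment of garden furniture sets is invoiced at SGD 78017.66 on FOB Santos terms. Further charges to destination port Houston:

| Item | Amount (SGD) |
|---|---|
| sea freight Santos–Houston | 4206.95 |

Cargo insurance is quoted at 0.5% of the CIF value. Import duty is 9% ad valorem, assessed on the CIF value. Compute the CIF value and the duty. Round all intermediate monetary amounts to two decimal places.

CIF value: SGD 82637.80; import duty: SGD 7437.40

Let C be the CIF value. C = FOB price + freight + 0.5% × C
C − 0.5% × C = 78017.66 + 4206.95
0.995 × C = 82224.61
C = 82224.61 / 0.995 = 82637.80
Insurance premium = 0.5% × 82637.80 = 413.19
Import duty = 82637.80 × 9% = 7437.40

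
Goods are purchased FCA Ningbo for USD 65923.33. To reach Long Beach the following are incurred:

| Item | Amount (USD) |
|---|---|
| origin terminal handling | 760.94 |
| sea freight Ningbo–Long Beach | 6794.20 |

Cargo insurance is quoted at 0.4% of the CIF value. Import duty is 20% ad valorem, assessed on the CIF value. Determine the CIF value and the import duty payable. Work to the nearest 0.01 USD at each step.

Let C be the CIF value. C = FCA price + pre-shipment costs + freight + 0.4% × C
C − 0.4% × C = 65923.33 + 760.94 + 6794.20
0.996 × C = 73478.47
C = 73478.47 / 0.996 = 73773.56
Insurance premium = 0.4% × 73773.56 = 295.09
Import duty = 73773.56 × 20% = 14754.71

CIF value: USD 73773.56; import duty: USD 14754.71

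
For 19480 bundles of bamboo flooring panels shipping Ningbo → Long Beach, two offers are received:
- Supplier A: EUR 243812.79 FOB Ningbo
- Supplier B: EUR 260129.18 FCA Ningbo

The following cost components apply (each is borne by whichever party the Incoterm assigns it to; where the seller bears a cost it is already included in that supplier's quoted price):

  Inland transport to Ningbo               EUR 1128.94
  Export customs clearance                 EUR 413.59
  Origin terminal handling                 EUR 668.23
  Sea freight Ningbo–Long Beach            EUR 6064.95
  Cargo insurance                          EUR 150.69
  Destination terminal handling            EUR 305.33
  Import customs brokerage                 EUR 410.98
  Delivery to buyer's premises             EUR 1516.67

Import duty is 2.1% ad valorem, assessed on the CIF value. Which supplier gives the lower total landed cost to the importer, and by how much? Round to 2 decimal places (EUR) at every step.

Supplier A (FOB):
CIF value = FOB price + freight + insurance = 243812.79 + 6064.95 + 150.69 = 250028.43
Import duty = 250028.43 × 2.1% = 5250.60
Buyer bears (A): 6064.95 + 150.69 + 305.33 + 410.98 + 1516.67 = 8448.62
Landed cost (A) = invoice 243812.79 + 8448.62 + duty 5250.60 = 257512.01
Supplier B (FCA):
CIF value = FCA price + origin terminal + freight + insurance = 260129.18 + 668.23 + 6064.95 + 150.69 = 267013.05
Import duty = 267013.05 × 2.1% = 5607.27
Buyer bears (B): 668.23 + 6064.95 + 150.69 + 305.33 + 410.98 + 1516.67 = 9116.85
Landed cost (B) = invoice 260129.18 + 9116.85 + duty 5607.27 = 274853.30
Difference = |257512.01 − 274853.30| = 17341.29

Supplier A is cheaper by EUR 17341.29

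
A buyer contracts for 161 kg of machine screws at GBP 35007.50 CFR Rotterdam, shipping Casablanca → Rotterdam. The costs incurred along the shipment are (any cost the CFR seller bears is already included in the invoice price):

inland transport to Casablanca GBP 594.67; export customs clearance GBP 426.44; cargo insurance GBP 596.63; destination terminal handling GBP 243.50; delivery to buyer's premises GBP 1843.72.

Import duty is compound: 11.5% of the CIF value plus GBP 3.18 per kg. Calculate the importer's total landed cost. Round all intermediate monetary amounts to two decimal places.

Total landed cost: GBP 42297.80

CFR: the seller pays costs through ocean freight to the destination port, but not insurance.
Already in the invoice (seller's account under CFR): inland to port, export clearance — exclude.
CIF value = CFR price + insurance = 35007.50 + 596.63 = 35604.13
Ad valorem component: 35604.13 × 11.5% = 4094.47
Specific component: 161 × 3.18 = 511.98
Import duty = 4094.47 + 511.98 = 4606.45
Buyer bears: insurance 596.63 + destination terminal 243.50 + delivery 1843.72 + duty 4606.45 = 7290.30
Landed cost = invoice 35007.50 + 7290.30 = 42297.80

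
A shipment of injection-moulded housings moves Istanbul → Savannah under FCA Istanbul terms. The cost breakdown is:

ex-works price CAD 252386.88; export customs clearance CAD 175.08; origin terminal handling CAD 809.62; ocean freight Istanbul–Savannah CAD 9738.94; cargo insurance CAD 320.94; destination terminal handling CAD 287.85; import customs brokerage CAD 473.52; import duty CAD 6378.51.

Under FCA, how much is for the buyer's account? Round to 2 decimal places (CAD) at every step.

Buyer's account: CAD 18009.38

FCA: the seller delivers export-cleared goods to the carrier; the buyer bears costs from that point.
Seller's account: goods 252386.88 + export clearance 175.08 = 252561.96
Buyer's account: origin terminal 809.62 + freight 9738.94 + insurance 320.94 + destination terminal 287.85 + brokerage 473.52 + duty 6378.51 = 18009.38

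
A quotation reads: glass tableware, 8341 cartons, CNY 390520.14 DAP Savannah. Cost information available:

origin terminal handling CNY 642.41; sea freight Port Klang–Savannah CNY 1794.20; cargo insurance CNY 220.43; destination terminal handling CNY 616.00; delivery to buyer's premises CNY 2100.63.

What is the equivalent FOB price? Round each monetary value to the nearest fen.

Not relevant to the conversion: origin terminal — on the seller under both DAP and FOB; already in the DAP price and stays in the FOB price.
From DAP to FOB, the seller no longer bears: freight, insurance, destination terminal, delivery.
FOB price = 390520.14 − 1794.20 − 220.43 − 616.00 − 2100.63 = 385788.88

FOB price: CNY 385788.88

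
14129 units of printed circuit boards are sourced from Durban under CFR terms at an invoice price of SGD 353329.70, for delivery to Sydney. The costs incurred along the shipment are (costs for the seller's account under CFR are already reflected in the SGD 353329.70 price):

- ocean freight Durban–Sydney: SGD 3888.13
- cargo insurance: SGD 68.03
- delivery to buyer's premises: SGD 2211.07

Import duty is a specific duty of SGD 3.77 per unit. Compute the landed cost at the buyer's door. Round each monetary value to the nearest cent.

Total landed cost: SGD 408875.13

CFR: the seller pays costs through ocean freight to the destination port, but not insurance.
Already in the invoice (seller's account under CFR): freight — exclude.
CIF value = CFR price + insurance = 353329.70 + 68.03 = 353397.73
Import duty = 14129 × 3.77 = 53266.33
Buyer bears: insurance 68.03 + delivery 2211.07 + duty 53266.33 = 55545.43
Landed cost = invoice 353329.70 + 55545.43 = 408875.13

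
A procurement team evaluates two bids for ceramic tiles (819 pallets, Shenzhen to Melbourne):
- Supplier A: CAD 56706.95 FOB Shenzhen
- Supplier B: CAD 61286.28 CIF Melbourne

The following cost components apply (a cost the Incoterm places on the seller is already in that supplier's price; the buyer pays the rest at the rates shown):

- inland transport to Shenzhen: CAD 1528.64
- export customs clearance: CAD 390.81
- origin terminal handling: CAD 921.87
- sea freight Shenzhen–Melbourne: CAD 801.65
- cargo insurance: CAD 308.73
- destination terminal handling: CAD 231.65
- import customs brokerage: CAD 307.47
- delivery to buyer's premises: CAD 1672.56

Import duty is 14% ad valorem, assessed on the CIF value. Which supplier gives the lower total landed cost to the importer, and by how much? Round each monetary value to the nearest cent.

Supplier A (FOB):
CIF value = FOB price + freight + insurance = 56706.95 + 801.65 + 308.73 = 57817.33
Import duty = 57817.33 × 14% = 8094.43
Buyer bears (A): 801.65 + 308.73 + 231.65 + 307.47 + 1672.56 = 3322.06
Landed cost (A) = invoice 56706.95 + 3322.06 + duty 8094.43 = 68123.44
Supplier B (CIF):
The CIF price already equals the CIF value: 61286.28
Import duty = 61286.28 × 14% = 8580.08
Buyer bears (B): 231.65 + 307.47 + 1672.56 = 2211.68
Landed cost (B) = invoice 61286.28 + 2211.68 + duty 8580.08 = 72078.04
Difference = |68123.44 − 72078.04| = 3954.60

Supplier A is cheaper by CAD 3954.60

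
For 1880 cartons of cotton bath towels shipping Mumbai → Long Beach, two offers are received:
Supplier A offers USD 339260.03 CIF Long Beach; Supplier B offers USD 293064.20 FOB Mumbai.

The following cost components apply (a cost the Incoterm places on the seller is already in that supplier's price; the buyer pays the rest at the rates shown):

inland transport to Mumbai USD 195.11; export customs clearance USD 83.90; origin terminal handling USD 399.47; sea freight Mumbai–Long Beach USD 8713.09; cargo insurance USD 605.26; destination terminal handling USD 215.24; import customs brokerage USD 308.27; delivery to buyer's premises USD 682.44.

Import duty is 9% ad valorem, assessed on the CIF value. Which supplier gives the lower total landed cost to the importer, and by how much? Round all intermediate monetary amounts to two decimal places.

Supplier A (CIF):
The CIF price already equals the CIF value: 339260.03
Import duty = 339260.03 × 9% = 30533.40
Buyer bears (A): 215.24 + 308.27 + 682.44 = 1205.95
Landed cost (A) = invoice 339260.03 + 1205.95 + duty 30533.40 = 370999.38
Supplier B (FOB):
CIF value = FOB price + freight + insurance = 293064.20 + 8713.09 + 605.26 = 302382.55
Import duty = 302382.55 × 9% = 27214.43
Buyer bears (B): 8713.09 + 605.26 + 215.24 + 308.27 + 682.44 = 10524.30
Landed cost (B) = invoice 293064.20 + 10524.30 + duty 27214.43 = 330802.93
Difference = |370999.38 − 330802.93| = 40196.45

Supplier B is cheaper by USD 40196.45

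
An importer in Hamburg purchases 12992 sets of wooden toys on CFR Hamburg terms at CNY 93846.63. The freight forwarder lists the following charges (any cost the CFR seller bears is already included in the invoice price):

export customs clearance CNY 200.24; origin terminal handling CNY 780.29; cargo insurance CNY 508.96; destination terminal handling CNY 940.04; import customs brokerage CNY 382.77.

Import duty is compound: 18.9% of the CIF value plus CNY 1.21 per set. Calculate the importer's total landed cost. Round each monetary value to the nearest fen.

Total landed cost: CNY 129231.93

CFR: the seller pays costs through ocean freight to the destination port, but not insurance.
Already in the invoice (seller's account under CFR): export clearance, origin terminal — exclude.
CIF value = CFR price + insurance = 93846.63 + 508.96 = 94355.59
Ad valorem component: 94355.59 × 18.9% = 17833.21
Specific component: 12992 × 1.21 = 15720.32
Import duty = 17833.21 + 15720.32 = 33553.53
Buyer bears: insurance 508.96 + destination terminal 940.04 + brokerage 382.77 + duty 33553.53 = 35385.30
Landed cost = invoice 93846.63 + 35385.30 = 129231.93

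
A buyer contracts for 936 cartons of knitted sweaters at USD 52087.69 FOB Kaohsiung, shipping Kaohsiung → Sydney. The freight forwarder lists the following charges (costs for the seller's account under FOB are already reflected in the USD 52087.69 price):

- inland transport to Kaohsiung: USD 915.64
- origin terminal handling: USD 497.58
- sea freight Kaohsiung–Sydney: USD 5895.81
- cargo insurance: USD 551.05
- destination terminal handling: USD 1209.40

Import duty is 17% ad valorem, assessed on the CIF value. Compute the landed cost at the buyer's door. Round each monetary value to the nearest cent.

Total landed cost: USD 69694.82

FOB: the seller bears costs until goods are on board at the origin port; the buyer bears freight, insurance and all costs thereafter.
Already in the invoice (seller's account under FOB): inland to port, origin terminal — exclude.
CIF value = FOB price + freight + insurance = 52087.69 + 5895.81 + 551.05 = 58534.55
Import duty = 58534.55 × 17% = 9950.87
Buyer bears: freight 5895.81 + insurance 551.05 + destination terminal 1209.40 + duty 9950.87 = 17607.13
Landed cost = invoice 52087.69 + 17607.13 = 69694.82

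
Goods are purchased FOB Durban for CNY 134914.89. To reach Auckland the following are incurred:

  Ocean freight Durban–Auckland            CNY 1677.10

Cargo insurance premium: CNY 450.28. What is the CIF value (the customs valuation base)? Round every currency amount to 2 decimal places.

CIF value: CNY 137042.27

CIF = FOB price + freight + insurance
CIF = 134914.89 + 1677.10 + 450.28 = 137042.27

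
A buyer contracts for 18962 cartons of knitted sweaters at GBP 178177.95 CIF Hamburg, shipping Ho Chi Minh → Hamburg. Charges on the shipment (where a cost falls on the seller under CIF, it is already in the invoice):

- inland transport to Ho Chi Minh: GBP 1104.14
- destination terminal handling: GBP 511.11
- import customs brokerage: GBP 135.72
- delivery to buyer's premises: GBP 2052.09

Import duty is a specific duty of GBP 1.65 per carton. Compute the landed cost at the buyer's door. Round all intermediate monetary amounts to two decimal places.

CIF: the seller pays costs through ocean freight and marine insurance to the destination port.
Already in the invoice (seller's account under CIF): inland to port — exclude.
The CIF price already equals the CIF value: 178177.95
Import duty = 18962 × 1.65 = 31287.30
Buyer bears: destination terminal 511.11 + brokerage 135.72 + delivery 2052.09 + duty 31287.30 = 33986.22
Landed cost = invoice 178177.95 + 33986.22 = 212164.17

Total landed cost: GBP 212164.17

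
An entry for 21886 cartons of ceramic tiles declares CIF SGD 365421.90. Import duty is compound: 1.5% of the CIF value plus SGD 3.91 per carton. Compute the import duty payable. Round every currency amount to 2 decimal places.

Ad valorem component: 365421.90 × 1.5% = 5481.33
Specific component: 21886 × 3.91 = 85574.26
Import duty = 5481.33 + 85574.26 = 91055.59

Import duty: SGD 91055.59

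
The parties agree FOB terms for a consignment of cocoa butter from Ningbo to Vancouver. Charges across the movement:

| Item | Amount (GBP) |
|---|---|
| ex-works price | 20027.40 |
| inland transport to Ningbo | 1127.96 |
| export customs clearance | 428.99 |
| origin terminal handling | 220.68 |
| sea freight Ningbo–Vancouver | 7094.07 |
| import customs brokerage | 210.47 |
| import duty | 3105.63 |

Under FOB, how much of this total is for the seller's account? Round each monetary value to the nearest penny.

FOB: the seller bears costs until goods are on board at the origin port; the buyer bears freight, insurance and all costs thereafter.
Seller's account: goods 20027.40 + inland to port 1127.96 + export clearance 428.99 + origin terminal 220.68 = 21805.03
Buyer's account: freight 7094.07 + brokerage 210.47 + duty 3105.63 = 10410.17

Seller's account: GBP 21805.03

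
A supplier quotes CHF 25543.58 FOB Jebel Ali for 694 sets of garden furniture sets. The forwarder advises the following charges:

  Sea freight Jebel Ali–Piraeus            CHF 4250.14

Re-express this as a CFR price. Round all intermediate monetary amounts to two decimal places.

CFR price: CHF 29793.72

From FOB to CFR, the seller additionally bears: freight.
CFR price = 25543.58 + 4250.14 = 29793.72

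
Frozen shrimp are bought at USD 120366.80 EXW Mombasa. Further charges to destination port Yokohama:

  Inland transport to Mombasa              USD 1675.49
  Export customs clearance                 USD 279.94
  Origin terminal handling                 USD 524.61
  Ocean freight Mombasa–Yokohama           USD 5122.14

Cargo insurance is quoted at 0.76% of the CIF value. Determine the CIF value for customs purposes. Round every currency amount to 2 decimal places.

CIF value: USD 128948.99

Let C be the CIF value. C = EXW price + pre-shipment costs + freight + 0.76% × C
C − 0.76% × C = 120366.80 + 1675.49 + 279.94 + 524.61 + 5122.14
0.9924 × C = 127968.98
C = 127968.98 / 0.9924 = 128948.99
Insurance premium = 0.76% × 128948.99 = 980.01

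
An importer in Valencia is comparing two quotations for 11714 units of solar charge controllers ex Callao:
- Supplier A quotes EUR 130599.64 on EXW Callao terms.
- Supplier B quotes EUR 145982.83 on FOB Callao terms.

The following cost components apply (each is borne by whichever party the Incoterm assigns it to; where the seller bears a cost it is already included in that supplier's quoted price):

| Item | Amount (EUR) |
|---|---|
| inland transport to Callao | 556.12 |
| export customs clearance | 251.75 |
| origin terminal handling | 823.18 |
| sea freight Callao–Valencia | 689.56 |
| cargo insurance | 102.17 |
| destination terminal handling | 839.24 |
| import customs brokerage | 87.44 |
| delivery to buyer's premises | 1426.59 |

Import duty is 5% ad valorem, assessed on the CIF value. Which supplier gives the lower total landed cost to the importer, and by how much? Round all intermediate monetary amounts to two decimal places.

Supplier A (EXW):
CIF value = EXW price + inland to port + export clearance + origin terminal + freight + insurance = 130599.64 + 556.12 + 251.75 + 823.18 + 689.56 + 102.17 = 133022.42
Import duty = 133022.42 × 5% = 6651.12
Buyer bears (A): 556.12 + 251.75 + 823.18 + 689.56 + 102.17 + 839.24 + 87.44 + 1426.59 = 4776.05
Landed cost (A) = invoice 130599.64 + 4776.05 + duty 6651.12 = 142026.81
Supplier B (FOB):
CIF value = FOB price + freight + insurance = 145982.83 + 689.56 + 102.17 = 146774.56
Import duty = 146774.56 × 5% = 7338.73
Buyer bears (B): 689.56 + 102.17 + 839.24 + 87.44 + 1426.59 = 3145.00
Landed cost (B) = invoice 145982.83 + 3145.00 + duty 7338.73 = 156466.56
Difference = |142026.81 − 156466.56| = 14439.75

Supplier A is cheaper by EUR 14439.75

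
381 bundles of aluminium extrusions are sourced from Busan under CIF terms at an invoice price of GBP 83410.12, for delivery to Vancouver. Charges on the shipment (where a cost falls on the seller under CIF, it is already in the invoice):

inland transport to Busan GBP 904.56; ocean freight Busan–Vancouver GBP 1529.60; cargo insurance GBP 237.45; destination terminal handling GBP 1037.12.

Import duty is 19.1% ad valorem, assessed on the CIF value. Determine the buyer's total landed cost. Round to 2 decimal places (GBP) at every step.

CIF: the seller pays costs through ocean freight and marine insurance to the destination port.
Already in the invoice (seller's account under CIF): inland to port, freight, insurance — exclude.
The CIF price already equals the CIF value: 83410.12
Import duty = 83410.12 × 19.1% = 15931.33
Buyer bears: destination terminal 1037.12 + duty 15931.33 = 16968.45
Landed cost = invoice 83410.12 + 16968.45 = 100378.57

Total landed cost: GBP 100378.57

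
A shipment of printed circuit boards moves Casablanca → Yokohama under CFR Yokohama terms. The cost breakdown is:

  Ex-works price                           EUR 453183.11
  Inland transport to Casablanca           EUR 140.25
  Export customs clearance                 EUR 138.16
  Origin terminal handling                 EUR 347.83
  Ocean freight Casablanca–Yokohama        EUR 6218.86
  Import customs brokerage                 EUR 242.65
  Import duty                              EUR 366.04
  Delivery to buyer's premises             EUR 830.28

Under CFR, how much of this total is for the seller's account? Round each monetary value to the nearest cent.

CFR: the seller pays costs through ocean freight to the destination port, but not insurance.
Seller's account: goods 453183.11 + inland to port 140.25 + export clearance 138.16 + origin terminal 347.83 + freight 6218.86 = 460028.21
Buyer's account: brokerage 242.65 + duty 366.04 + delivery 830.28 = 1438.97

Seller's account: EUR 460028.21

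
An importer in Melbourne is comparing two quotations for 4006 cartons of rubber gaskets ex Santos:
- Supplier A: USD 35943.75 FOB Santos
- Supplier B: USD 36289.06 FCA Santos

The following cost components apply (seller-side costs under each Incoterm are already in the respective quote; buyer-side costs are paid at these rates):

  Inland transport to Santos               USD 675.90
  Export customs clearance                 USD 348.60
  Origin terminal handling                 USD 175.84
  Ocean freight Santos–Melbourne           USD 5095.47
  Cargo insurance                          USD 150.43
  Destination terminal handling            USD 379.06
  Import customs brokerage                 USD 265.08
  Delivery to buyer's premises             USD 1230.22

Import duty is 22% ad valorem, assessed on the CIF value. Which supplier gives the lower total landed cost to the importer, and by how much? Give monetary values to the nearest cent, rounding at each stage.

Supplier A is cheaper by USD 635.81

Supplier A (FOB):
CIF value = FOB price + freight + insurance = 35943.75 + 5095.47 + 150.43 = 41189.65
Import duty = 41189.65 × 22% = 9061.72
Buyer bears (A): 5095.47 + 150.43 + 379.06 + 265.08 + 1230.22 = 7120.26
Landed cost (A) = invoice 35943.75 + 7120.26 + duty 9061.72 = 52125.73
Supplier B (FCA):
CIF value = FCA price + origin terminal + freight + insurance = 36289.06 + 175.84 + 5095.47 + 150.43 = 41710.80
Import duty = 41710.80 × 22% = 9176.38
Buyer bears (B): 175.84 + 5095.47 + 150.43 + 379.06 + 265.08 + 1230.22 = 7296.10
Landed cost (B) = invoice 36289.06 + 7296.10 + duty 9176.38 = 52761.54
Difference = |52125.73 − 52761.54| = 635.81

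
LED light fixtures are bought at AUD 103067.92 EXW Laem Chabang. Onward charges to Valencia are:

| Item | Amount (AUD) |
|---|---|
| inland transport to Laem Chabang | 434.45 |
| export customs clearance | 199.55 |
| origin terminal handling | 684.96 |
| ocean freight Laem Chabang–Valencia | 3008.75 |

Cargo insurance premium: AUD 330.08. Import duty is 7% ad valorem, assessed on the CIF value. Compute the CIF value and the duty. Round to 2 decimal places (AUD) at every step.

CIF = EXW price + pre-shipment costs + freight + insurance
CIF = 103067.92 + 434.45 + 199.55 + 684.96 + 3008.75 + 330.08 = 107725.71
Import duty = 107725.71 × 7% = 7540.80

CIF value: AUD 107725.71; import duty: AUD 7540.80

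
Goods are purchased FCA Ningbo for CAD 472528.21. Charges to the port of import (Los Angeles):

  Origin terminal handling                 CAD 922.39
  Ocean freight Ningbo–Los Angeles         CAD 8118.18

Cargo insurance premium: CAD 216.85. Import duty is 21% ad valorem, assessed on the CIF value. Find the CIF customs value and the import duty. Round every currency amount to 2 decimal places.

CIF = FCA price + pre-shipment costs + freight + insurance
CIF = 472528.21 + 922.39 + 8118.18 + 216.85 = 481785.63
Import duty = 481785.63 × 21% = 101174.98

CIF value: CAD 481785.63; import duty: CAD 101174.98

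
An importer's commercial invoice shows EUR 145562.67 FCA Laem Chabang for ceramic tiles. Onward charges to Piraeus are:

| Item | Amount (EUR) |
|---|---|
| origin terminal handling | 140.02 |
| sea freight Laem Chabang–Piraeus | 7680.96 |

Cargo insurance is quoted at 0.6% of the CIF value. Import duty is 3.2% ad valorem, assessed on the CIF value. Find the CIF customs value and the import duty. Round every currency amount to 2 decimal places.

CIF value: EUR 154309.51; import duty: EUR 4937.90

Let C be the CIF value. C = FCA price + pre-shipment costs + freight + 0.6% × C
C − 0.6% × C = 145562.67 + 140.02 + 7680.96
0.994 × C = 153383.65
C = 153383.65 / 0.994 = 154309.51
Insurance premium = 0.6% × 154309.51 = 925.86
Import duty = 154309.51 × 3.2% = 4937.90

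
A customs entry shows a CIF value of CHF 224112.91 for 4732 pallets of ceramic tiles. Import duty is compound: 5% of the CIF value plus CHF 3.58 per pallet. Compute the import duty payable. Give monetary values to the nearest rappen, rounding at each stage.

Import duty: CHF 28146.21

Ad valorem component: 224112.91 × 5% = 11205.65
Specific component: 4732 × 3.58 = 16940.56
Import duty = 11205.65 + 16940.56 = 28146.21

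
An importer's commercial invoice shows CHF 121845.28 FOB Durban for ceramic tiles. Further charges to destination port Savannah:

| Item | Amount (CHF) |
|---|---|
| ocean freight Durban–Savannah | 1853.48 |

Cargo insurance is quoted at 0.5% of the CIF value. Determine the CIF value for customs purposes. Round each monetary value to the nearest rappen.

Let C be the CIF value. C = FOB price + freight + 0.5% × C
C − 0.5% × C = 121845.28 + 1853.48
0.995 × C = 123698.76
C = 123698.76 / 0.995 = 124320.36
Insurance premium = 0.5% × 124320.36 = 621.60

CIF value: CHF 124320.36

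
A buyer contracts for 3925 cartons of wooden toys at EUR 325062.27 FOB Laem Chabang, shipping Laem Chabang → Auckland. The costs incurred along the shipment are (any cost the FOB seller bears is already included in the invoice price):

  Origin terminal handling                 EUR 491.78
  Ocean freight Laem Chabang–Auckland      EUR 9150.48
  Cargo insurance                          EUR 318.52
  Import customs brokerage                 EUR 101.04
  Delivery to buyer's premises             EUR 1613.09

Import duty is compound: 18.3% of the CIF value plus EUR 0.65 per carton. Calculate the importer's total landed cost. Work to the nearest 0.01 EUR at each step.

FOB: the seller bears costs until goods are on board at the origin port; the buyer bears freight, insurance and all costs thereafter.
Already in the invoice (seller's account under FOB): origin terminal — exclude.
CIF value = FOB price + freight + insurance = 325062.27 + 9150.48 + 318.52 = 334531.27
Ad valorem component: 334531.27 × 18.3% = 61219.22
Specific component: 3925 × 0.65 = 2551.25
Import duty = 61219.22 + 2551.25 = 63770.47
Buyer bears: freight 9150.48 + insurance 318.52 + brokerage 101.04 + delivery 1613.09 + duty 63770.47 = 74953.60
Landed cost = invoice 325062.27 + 74953.60 = 400015.87

Total landed cost: EUR 400015.87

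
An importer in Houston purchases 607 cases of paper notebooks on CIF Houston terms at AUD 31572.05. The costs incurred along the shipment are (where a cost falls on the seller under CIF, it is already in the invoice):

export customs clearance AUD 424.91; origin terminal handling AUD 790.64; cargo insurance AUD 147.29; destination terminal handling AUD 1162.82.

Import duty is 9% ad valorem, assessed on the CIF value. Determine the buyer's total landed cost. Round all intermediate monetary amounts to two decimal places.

CIF: the seller pays costs through ocean freight and marine insurance to the destination port.
Already in the invoice (seller's account under CIF): export clearance, origin terminal, insurance — exclude.
The CIF price already equals the CIF value: 31572.05
Import duty = 31572.05 × 9% = 2841.48
Buyer bears: destination terminal 1162.82 + duty 2841.48 = 4004.30
Landed cost = invoice 31572.05 + 4004.30 = 35576.35

Total landed cost: AUD 35576.35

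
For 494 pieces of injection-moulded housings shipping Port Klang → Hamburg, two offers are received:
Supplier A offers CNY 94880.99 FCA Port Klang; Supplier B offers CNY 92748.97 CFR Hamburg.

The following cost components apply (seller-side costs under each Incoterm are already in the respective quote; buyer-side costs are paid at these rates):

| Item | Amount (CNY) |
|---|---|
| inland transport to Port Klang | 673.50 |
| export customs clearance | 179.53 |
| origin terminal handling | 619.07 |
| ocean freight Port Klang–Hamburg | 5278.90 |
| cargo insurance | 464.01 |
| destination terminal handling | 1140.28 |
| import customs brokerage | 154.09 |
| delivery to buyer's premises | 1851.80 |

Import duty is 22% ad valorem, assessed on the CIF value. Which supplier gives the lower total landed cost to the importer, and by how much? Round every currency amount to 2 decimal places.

Supplier A (FCA):
CIF value = FCA price + origin terminal + freight + insurance = 94880.99 + 619.07 + 5278.90 + 464.01 = 101242.97
Import duty = 101242.97 × 22% = 22273.45
Buyer bears (A): 619.07 + 5278.90 + 464.01 + 1140.28 + 154.09 + 1851.80 = 9508.15
Landed cost (A) = invoice 94880.99 + 9508.15 + duty 22273.45 = 126662.59
Supplier B (CFR):
CIF value = CFR price + insurance = 92748.97 + 464.01 = 93212.98
Import duty = 93212.98 × 22% = 20506.86
Buyer bears (B): 464.01 + 1140.28 + 154.09 + 1851.80 = 3610.18
Landed cost (B) = invoice 92748.97 + 3610.18 + duty 20506.86 = 116866.01
Difference = |126662.59 − 116866.01| = 9796.58

Supplier B is cheaper by CNY 9796.58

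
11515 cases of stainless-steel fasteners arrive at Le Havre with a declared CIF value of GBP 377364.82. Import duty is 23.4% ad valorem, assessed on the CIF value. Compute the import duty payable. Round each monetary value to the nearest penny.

Import duty = 377364.82 × 23.4% = 88303.37

Import duty: GBP 88303.37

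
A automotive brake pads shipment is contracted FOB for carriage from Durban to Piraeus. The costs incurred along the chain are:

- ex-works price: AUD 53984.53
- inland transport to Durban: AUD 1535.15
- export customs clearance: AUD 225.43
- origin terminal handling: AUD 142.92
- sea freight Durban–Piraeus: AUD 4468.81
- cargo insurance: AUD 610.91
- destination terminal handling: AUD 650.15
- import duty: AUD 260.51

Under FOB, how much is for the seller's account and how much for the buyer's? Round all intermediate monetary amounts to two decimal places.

FOB: the seller bears costs until goods are on board at the origin port; the buyer bears freight, insurance and all costs thereafter.
Seller's account: goods 53984.53 + inland to port 1535.15 + export clearance 225.43 + origin terminal 142.92 = 55888.03
Buyer's account: freight 4468.81 + insurance 610.91 + destination terminal 650.15 + duty 260.51 = 5990.38

Seller: AUD 55888.03; buyer: AUD 5990.38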